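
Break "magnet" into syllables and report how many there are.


Word: "magnet"
Syllable breakdown: mag / net
Counting: 2 parts
= 2 syllables


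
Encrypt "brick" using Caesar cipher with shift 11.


Word: "brick"
Shift: 11
Each letter → (letter + shift) mod 26:
  'b' (1) + 11 = 12 → 'm'
  'r' (17) + 11 = 2 → 'c'
  'i' (8) + 11 = 19 → 't'
  'c' (2) + 11 = 13 → 'n'
  'k' (10) + 11 = 21 → 'v'
Result = "mctnv"


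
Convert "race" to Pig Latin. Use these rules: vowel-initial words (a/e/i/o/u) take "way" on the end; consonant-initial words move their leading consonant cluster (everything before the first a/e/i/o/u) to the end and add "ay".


Word: "race"
Starts with consonant(s) → move to end, add 'ay'
Consonant cluster: "r"
Pig Latin = "aceray"


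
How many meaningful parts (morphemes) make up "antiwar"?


Word: "antiwar"
Morphemes: anti- / war
Each morpheme carries meaning
= 2 morphemes


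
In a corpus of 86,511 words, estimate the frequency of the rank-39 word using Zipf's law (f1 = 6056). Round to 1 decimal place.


Zipf's law: f(r) = f(1) / r
f(1) = 6056
f(39) = 6056 / 39
= 155.3 occurrences


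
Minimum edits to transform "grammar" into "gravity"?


Word 1: "grammar" (length 7)
Word 2: "gravity" (length 7)
One optimal edit sequence (insert/delete/substitute each cost 1):
  1. keep 'g'
  2. keep 'r'
  3. keep 'a'
  4. substitute 'm' -> 'v'  (+1)
  5. substitute 'm' -> 'i'  (+1)
  6. substitute 'a' -> 't'  (+1)
  7. substitute 'r' -> 'y'  (+1)
Total edit operations: 4
Edit distance = 4


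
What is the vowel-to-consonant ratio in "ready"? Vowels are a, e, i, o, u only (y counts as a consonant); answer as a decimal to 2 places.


Word: "ready"
Vowels (a,e,i,o,u): 2
Consonants: 3
Ratio = 2/3
= 0.67


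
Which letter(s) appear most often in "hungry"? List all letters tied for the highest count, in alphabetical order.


Word: "hungry"
Letter counts:
  'g': 1
  'h': 1
  'n': 1
  'r': 1
  'u': 1
  'y': 1
Maximum count = 1
Most frequent = 'g', 'h', 'n', 'r', 'u', 'y' (1 time each)


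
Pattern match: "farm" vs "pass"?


Pattern of "farm": [0, 1, 2, 3]
Pattern of "pass": [0, 1, 2, 2]
Patterns do not match
Same pattern = No


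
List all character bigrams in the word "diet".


Word: "diet" (length 4)
Number of bigrams = 4 - 2 + 1 = 3
  Position 0: "di"
  Position 1: "ie"
  Position 2: "et"
Bigrams = "di", "ie", "et"


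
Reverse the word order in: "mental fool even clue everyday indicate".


Original: "mental fool even clue everyday indicate"
Words (1..n): mental | fool | even | clue | everyday | indicate
Reversed (n..1): indicate | everyday | clue | even | fool | mental
Result = "indicate everyday clue even fool mental"


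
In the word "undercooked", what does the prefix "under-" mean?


Prefix: under-
Example: undercooked (under- + cooked)
Meaning = insufficient


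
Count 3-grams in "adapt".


Word: "adapt" (length 5)
Number of 3-grams = length - 3 + 1 = 5 - 3 + 1
= 3


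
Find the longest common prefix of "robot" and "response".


Word 1: "robot"
Word 2: "response"
Comparing from start:
  Pos 0: 'r' == 'r'
  Pos 1: 'o' != 'e' (stop)
LCP = "r" (length 1)


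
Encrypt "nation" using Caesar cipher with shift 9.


Word: "nation"
Shift: 9
Each letter → (letter + shift) mod 26:
  'n' (13) + 9 = 22 → 'w'
  'a' (0) + 9 = 9 → 'j'
  't' (19) + 9 = 2 → 'c'
  'i' (8) + 9 = 17 → 'r'
  'o' (14) + 9 = 23 → 'x'
  'n' (13) + 9 = 22 → 'w'
Result = "wjcrxw"


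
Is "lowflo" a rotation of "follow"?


Word: "follow", Candidate: "lowflo"
Method: check if candidate is substring of word+word
"followfollow" contains "lowflo"? No
Is rotation = No


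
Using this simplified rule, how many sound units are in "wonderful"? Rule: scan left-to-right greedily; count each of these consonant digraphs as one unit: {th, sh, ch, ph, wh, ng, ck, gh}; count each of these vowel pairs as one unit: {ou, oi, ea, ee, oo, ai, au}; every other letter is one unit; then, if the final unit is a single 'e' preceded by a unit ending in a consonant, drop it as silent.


Word: "wonderful" (9 letters)
Left-to-right scan:
  1. 'w' (letter)
  2. 'o' (letter)
  3. 'n' (letter)
  4. 'd' (letter)
  5. 'e' (letter)
  6. 'r' (letter)
  7. 'f' (letter)
  8. 'u' (letter)
  9. 'l' (letter)
Units from scan: 9
Sound units = 9 units


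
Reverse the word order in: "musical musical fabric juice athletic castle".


Original: "musical musical fabric juice athletic castle"
Words (1..n): musical | musical | fabric | juice | athletic | castle
Reversed (n..1): castle | athletic | juice | fabric | musical | musical
Result = "castle athletic juice fabric musical musical"


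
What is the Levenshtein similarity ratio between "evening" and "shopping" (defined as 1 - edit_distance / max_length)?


Word 1: "evening" (length 7)
Word 2: "shopping" (length 8)
One optimal edit sequence:
  1. insert 's'  (+1)
  2. substitute 'e' -> 'h'  (+1)
  3. substitute 'v' -> 'o'  (+1)
  4. substitute 'e' -> 'p'  (+1)
  5. substitute 'n' -> 'p'  (+1)
  6. keep 'i'
  7. keep 'n'
  8. keep 'g'
Edit distance = 5
Max length = max(7, 8) = 8
Similarity = 1 - 5/8
= 0.3750


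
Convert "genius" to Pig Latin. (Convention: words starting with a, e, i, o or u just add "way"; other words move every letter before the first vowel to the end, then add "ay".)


Word: "genius"
Starts with consonant(s) → move to end, add 'ay'
Consonant cluster: "g"
Pig Latin = "eniusgay"


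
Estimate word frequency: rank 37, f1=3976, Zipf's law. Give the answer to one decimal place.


Zipf's law: f(r) = f(1) / r
f(1) = 3976
f(37) = 3976 / 37
= 107.5 occurrences


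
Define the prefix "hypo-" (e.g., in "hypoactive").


Prefix: hypo-
Example: hypoactive (hypo- + active)
Meaning = under / below normal


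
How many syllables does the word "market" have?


Word: "market"
Syllable breakdown: mar · ket
Counting: 2 parts
= 2 syllables


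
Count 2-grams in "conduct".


Word: "conduct" (length 7)
Number of 2-grams = length - 2 + 1 = 7 - 2 + 1
= 6


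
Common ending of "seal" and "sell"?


Word 1: "seal"
Word 2: "sell"
Comparing from end:
  Pos -1: 'l' == 'l'
  Pos -2: 'a' != 'l' (stop)
LCS = "l" (length 1)


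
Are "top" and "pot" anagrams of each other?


Word 1: "top" → sorted: opt
Word 2: "pot" → sorted: opt
Same letters? opt == opt
Anagram = Yes


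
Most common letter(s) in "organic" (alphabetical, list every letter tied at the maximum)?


Word: "organic"
Letter counts:
  'a': 1
  'c': 1
  'g': 1
  'i': 1
  'n': 1
  'o': 1
  'r': 1
Maximum count = 1
Most frequent = 'a', 'c', 'g', 'i', 'n', 'o', 'r' (1 time each)


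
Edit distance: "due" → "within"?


Word 1: "due" (length 3)
Word 2: "within" (length 6)
One optimal edit sequence (insert/delete/substitute each cost 1):
  1. insert 'w'  (+1)
  2. insert 'i'  (+1)
  3. insert 't'  (+1)
  4. substitute 'd' -> 'h'  (+1)
  5. substitute 'u' -> 'i'  (+1)
  6. substitute 'e' -> 'n'  (+1)
Total edit operations: 6
Edit distance = 6


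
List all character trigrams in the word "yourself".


Word: "yourself" (length 8)
Number of trigrams = 8 - 3 + 1 = 6
  Position 0: "you"
  Position 1: "our"
  Position 2: "urs"
  Position 3: "rse"
  Position 4: "sel"
  Position 5: "elf"
Trigrams = "you", "our", "urs", "rse", "sel", "elf"


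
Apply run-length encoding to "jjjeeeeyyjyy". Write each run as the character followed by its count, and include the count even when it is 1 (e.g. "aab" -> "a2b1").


String: "jjjeeeeyyjyy"
Scanning for consecutive runs:
  'j' x 3
  'e' x 4
  'y' x 2
  'j' x 1
  'y' x 2
RLE = "j3e4y2j1y2"


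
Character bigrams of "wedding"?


Word: "wedding" (length 7)
Number of bigrams = 7 - 2 + 1 = 6
  Position 0: "we"
  Position 1: "ed"
  Position 2: "dd"
  Position 3: "di"
  Position 4: "in"
  Position 5: "ng"
Bigrams = "we", "ed", "dd", "di", "in", "ng"


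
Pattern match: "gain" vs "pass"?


Pattern of "gain": [0, 1, 2, 3]
Pattern of "pass": [0, 1, 2, 2]
Patterns do not match
Same pattern = No


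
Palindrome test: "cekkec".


Word: "cekkec"
Reversed: "cekkec"
Forward == Backward? cekkec == cekkec
Palindrome = Yes


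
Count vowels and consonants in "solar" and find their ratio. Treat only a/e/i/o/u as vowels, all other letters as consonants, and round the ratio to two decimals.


Word: "solar"
Vowels (a,e,i,o,u): 2
Consonants: 3
Ratio = 2/3
= 0.67


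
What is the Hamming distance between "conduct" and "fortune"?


Comparing character by character (same length = 7):
  Pos 0: 'c' vs 'f' !=
  Pos 1: 'o' vs 'o' =
  Pos 2: 'n' vs 'r' !=
  Pos 3: 'd' vs 't' !=
  Pos 4: 'u' vs 'u' =
  Pos 5: 'c' vs 'n' !=
  Pos 6: 't' vs 'e' !=
Hamming distance = 5


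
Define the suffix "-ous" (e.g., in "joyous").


Suffix: -ous
Example: joyous (joy + -ous)
Meaning = having quality of


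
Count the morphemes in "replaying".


Word: "replaying"
Morphemes: re- / play / -ing
Each morpheme carries meaning
= 3 morphemes


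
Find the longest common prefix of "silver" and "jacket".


Word 1: "silver"
Word 2: "jacket"
Comparing from start:
  Pos 0: 's' != 'j' (stop)
LCP = "" (length 0)


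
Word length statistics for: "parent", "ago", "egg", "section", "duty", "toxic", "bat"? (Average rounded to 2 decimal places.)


Lengths: "parent"=6, "ago"=3, "egg"=3, "section"=7, "duty"=4, "toxic"=5, "bat"=3
Sum = 31, Count = 7
Average = 31/7 = 4.43
= avg=4.43, min=3, max=7


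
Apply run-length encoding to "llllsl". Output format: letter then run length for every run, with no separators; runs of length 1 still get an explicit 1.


String: "llllsl"
Scanning for consecutive runs:
  'l' x 4
  's' x 1
  'l' x 1
RLE = "l4s1l1"


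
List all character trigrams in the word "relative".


Word: "relative" (length 8)
Number of trigrams = 8 - 3 + 1 = 6
  Position 0: "rel"
  Position 1: "ela"
  Position 2: "lat"
  Position 3: "ati"
  Position 4: "tiv"
  Position 5: "ive"
Trigrams = "rel", "ela", "lat", "ati", "tiv", "ive"


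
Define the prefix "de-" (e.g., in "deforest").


Prefix: de-
As in: deforest -> de- + forest
Meaning = remove / reverse


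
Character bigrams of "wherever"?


Word: "wherever" (length 8)
Number of bigrams = 8 - 2 + 1 = 7
  Position 0: "wh"
  Position 1: "he"
  Position 2: "er"
  Position 3: "re"
  Position 4: "ev"
  Position 5: "ve"
  Position 6: "er"
Bigrams = "wh", "he", "er", "re", "ev", "ve", "er"


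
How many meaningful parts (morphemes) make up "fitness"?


Word: "fitness"
Morphemes: fit / -ness
Each morpheme carries meaning
= 2 morphemes


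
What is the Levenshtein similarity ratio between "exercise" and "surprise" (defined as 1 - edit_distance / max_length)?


Word 1: "exercise" (length 8)
Word 2: "surprise" (length 8)
One optimal edit sequence:
  1. substitute 'e' -> 's'  (+1)
  2. substitute 'x' -> 'u'  (+1)
  3. substitute 'e' -> 'r'  (+1)
  4. substitute 'r' -> 'p'  (+1)
  5. substitute 'c' -> 'r'  (+1)
  6. keep 'i'
  7. keep 's'
  8. keep 'e'
Edit distance = 5
Max length = max(8, 8) = 8
Similarity = 1 - 5/8
= 0.3750


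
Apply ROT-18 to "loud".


Word: "loud"
Shift: 18
Each letter → (letter + shift) mod 26:
  'l' (11) + 18 = 3 → 'd'
  'o' (14) + 18 = 6 → 'g'
  'u' (20) + 18 = 12 → 'm'
  'd' (3) + 18 = 21 → 'v'
Result = "dgmv"


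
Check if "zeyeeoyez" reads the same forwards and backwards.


Word: "zeyeeoyez"
Reversed: "zeyoeeyez"
Forward == Backward? zeyeeoyez != zeyoeeyez
Palindrome = No


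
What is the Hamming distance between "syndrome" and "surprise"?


Comparing character by character (same length = 8):
  Pos 0: 's' vs 's' =
  Pos 1: 'y' vs 'u' !=
  Pos 2: 'n' vs 'r' !=
  Pos 3: 'd' vs 'p' !=
  Pos 4: 'r' vs 'r' =
  Pos 5: 'o' vs 'i' !=
  Pos 6: 'm' vs 's' !=
  Pos 7: 'e' vs 'e' =
Hamming distance = 5


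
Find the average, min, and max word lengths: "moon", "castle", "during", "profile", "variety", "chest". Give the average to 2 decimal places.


Lengths: "moon"=4, "castle"=6, "during"=6, "profile"=7, "variety"=7, "chest"=5
Sum = 35, Count = 6
Average = 35/6 = 5.83
= avg=5.83, min=4, max=7


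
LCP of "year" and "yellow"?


Word 1: "year"
Word 2: "yellow"
Comparing from start:
  Pos 0: 'y' == 'y'
  Pos 1: 'e' == 'e'
  Pos 2: 'a' != 'l' (stop)
LCP = "ye" (length 2)


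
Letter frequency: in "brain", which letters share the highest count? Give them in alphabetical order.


Word: "brain"
Letter counts:
  'a': 1
  'b': 1
  'i': 1
  'n': 1
  'r': 1
Maximum count = 1
Most frequent = 'a', 'b', 'i', 'n', 'r' (1 time each)


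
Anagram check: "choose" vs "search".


Word 1: "choose" → sorted: cehoos
Word 2: "search" → sorted: acehrs
Same letters? cehoos != acehrs
Anagram = No


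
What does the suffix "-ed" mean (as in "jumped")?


Suffix: -ed
As in: jumped -> jump + -ed
Meaning = past tense


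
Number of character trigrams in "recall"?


Word: "recall" (length 6)
Number of 3-grams = length - 3 + 1 = 6 - 3 + 1
= 4


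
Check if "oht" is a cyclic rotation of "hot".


Word: "hot", Candidate: "oht"
Method: check if candidate is substring of word+word
"hothot" contains "oht"? No
Is rotation = No


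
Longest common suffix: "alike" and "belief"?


Word 1: "alike"
Word 2: "belief"
Comparing from end:
  Pos -1: 'e' != 'f' (stop)
LCS = "" (length 0)


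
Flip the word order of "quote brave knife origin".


Original: "quote brave knife origin"
Words (1..n): quote | brave | knife | origin
Reversed (n..1): origin | knife | brave | quote
Result = "origin knife brave quote"


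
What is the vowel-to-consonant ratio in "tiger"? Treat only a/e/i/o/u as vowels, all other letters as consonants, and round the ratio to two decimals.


Word: "tiger"
Vowels (a,e,i,o,u): 2
Consonants: 3
Ratio = 2/3
= 0.67


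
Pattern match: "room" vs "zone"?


Pattern of "room": [0, 1, 1, 2]
Pattern of "zone": [0, 1, 2, 3]
Patterns do not match
Same pattern = No


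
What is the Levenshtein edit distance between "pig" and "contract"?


Word 1: "pig" (length 3)
Word 2: "contract" (length 8)
One optimal edit sequence (insert/delete/substitute each cost 1):
  1. insert 'c'  (+1)
  2. insert 'o'  (+1)
  3. insert 'n'  (+1)
  4. insert 't'  (+1)
  5. insert 'r'  (+1)
  6. substitute 'p' -> 'a'  (+1)
  7. substitute 'i' -> 'c'  (+1)
  8. substitute 'g' -> 't'  (+1)
Total edit operations: 8
Edit distance = 8


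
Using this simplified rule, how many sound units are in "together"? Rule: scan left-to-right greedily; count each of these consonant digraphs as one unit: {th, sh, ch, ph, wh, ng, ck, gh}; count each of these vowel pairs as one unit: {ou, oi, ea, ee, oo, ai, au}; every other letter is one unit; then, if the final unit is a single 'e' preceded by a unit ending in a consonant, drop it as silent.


Word: "together" (8 letters)
Left-to-right scan:
  [1] 't' (letter)
  [2] 'o' (letter)
  [3] 'g' (letter)
  [4] 'e' (letter)
  [5] 'th' (digraph)
  [6] 'e' (letter)
  [7] 'r' (letter)
Units from scan: 7
Sound units = 7 units


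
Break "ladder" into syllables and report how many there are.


Word: "ladder"
Syllable breakdown: lad | der
Counting: 2 parts
= 2 syllables


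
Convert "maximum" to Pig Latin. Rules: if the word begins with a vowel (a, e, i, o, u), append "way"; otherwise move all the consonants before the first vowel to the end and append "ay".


Word: "maximum"
Starts with consonant(s) → move to end, add 'ay'
Consonant cluster: "m"
Pig Latin = "aximummay"


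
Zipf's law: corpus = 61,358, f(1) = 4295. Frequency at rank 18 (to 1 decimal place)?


Zipf's law: f(r) = f(1) / r
f(1) = 4295
f(18) = 4295 / 18
= 238.6 occurrences


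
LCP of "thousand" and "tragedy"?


Word 1: "thousand"
Word 2: "tragedy"
Comparing from start:
  Pos 0: 't' == 't'
  Pos 1: 'h' != 'r' (stop)
LCP = "t" (length 1)


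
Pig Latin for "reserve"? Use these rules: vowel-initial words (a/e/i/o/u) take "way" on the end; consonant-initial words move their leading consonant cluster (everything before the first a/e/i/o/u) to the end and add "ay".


Word: "reserve"
Starts with consonant(s) → move to end, add 'ay'
Consonant cluster: "r"
Pig Latin = "eserveray"


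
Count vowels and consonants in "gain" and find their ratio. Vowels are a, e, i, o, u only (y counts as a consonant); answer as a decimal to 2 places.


Word: "gain"
Vowels (a,e,i,o,u): 2
Consonants: 2
Ratio = 2/2
= 1.00


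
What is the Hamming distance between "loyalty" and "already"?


Comparing character by character (same length = 7):
  Pos 0: 'l' vs 'a' !=
  Pos 1: 'o' vs 'l' !=
  Pos 2: 'y' vs 'r' !=
  Pos 3: 'a' vs 'e' !=
  Pos 4: 'l' vs 'a' !=
  Pos 5: 't' vs 'd' !=
  Pos 6: 'y' vs 'y' =
Hamming distance = 6


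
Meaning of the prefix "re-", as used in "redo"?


Prefix: re-
Example: redo (re- + do)
Meaning = again


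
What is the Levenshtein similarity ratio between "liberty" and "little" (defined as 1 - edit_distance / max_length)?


Word 1: "liberty" (length 7)
Word 2: "little" (length 6)
One optimal edit sequence:
  1. keep 'l'
  2. keep 'i'
  3. delete 'b'  (+1)
  4. substitute 'e' -> 't'  (+1)
  5. substitute 'r' -> 't'  (+1)
  6. substitute 't' -> 'l'  (+1)
  7. substitute 'y' -> 'e'  (+1)
Edit distance = 5
Max length = max(7, 6) = 7
Similarity = 1 - 5/7
= 0.2857


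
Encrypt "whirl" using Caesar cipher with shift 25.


Word: "whirl"
Shift: 25
Each letter → (letter + shift) mod 26:
  'w' (22) + 25 = 21 → 'v'
  'h' (7) + 25 = 6 → 'g'
  'i' (8) + 25 = 7 → 'h'
  'r' (17) + 25 = 16 → 'q'
  'l' (11) + 25 = 10 → 'k'
Result = "vghqk"


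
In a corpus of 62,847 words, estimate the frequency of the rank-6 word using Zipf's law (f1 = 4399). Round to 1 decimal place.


Zipf's law: f(r) = f(1) / r
f(1) = 4399
f(6) = 4399 / 6
= 733.2 occurrences


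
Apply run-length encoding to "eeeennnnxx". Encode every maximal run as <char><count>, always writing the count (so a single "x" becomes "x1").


String: "eeeennnnxx"
Scanning for consecutive runs:
  'e' x 4
  'n' x 4
  'x' x 2
RLE = "e4n4x2"


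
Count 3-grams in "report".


Word: "report" (length 6)
Number of 3-grams = length - 3 + 1 = 6 - 3 + 1
= 4


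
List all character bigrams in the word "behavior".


Word: "behavior" (length 8)
Number of bigrams = 8 - 2 + 1 = 7
  Position 0: "be"
  Position 1: "eh"
  Position 2: "ha"
  Position 3: "av"
  Position 4: "vi"
  Position 5: "io"
  Position 6: "or"
Bigrams = "be", "eh", "ha", "av", "vi", "io", "or"


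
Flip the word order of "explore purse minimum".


Original: "explore purse minimum"
Words (1..n): explore | purse | minimum
Reversed (n..1): minimum | purse | explore
Result = "minimum purse explore"


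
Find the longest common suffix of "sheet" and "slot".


Word 1: "sheet"
Word 2: "slot"
Comparing from end:
  Pos -1: 't' == 't'
  Pos -2: 'e' != 'o' (stop)
LCS = "t" (length 1)


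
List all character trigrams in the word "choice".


Word: "choice" (length 6)
Number of trigrams = 6 - 3 + 1 = 4
  Position 0: "cho"
  Position 1: "hoi"
  Position 2: "oic"
  Position 3: "ice"
Trigrams = "cho", "hoi", "oic", "ice"


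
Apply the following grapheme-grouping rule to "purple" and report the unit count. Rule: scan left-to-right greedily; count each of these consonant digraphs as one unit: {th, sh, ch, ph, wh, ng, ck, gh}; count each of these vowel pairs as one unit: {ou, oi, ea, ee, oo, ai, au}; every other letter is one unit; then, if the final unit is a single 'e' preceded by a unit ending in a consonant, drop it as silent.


Word: "purple" (6 letters)
Left-to-right scan:
  [1] 'p' (letter)
  [2] 'u' (letter)
  [3] 'r' (letter)
  [4] 'p' (letter)
  [5] 'l' (letter)
  [6] 'e' (letter)
Units from scan: 6
Final unit is 'e' after a consonant -> drop as silent (-1)
Sound units = 5 units


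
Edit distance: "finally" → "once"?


Word 1: "finally" (length 7)
Word 2: "once" (length 4)
One optimal edit sequence (insert/delete/substitute each cost 1):
  1. delete 'f'  (+1)
  2. substitute 'i' -> 'o'  (+1)
  3. keep 'n'
  4. delete 'a'  (+1)
  5. delete 'l'  (+1)
  6. substitute 'l' -> 'c'  (+1)
  7. substitute 'y' -> 'e'  (+1)
Total edit operations: 6
Edit distance = 6


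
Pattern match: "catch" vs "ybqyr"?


Pattern of "catch": [0, 1, 2, 0, 3]
Pattern of "ybqyr": [0, 1, 2, 0, 3]
Patterns match
Same pattern = Yes


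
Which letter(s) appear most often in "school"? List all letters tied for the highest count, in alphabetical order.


Word: "school"
Letter counts:
  'c': 1
  'h': 1
  'l': 1
  'o': 2
  's': 1
Maximum count = 2
Most frequent = 'o' (2 times each)


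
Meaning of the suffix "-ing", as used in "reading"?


Suffix: -ing
As in: reading -> read + -ing
Meaning = present participle


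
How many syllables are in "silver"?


Word: "silver"
Syllable breakdown: sil · ver
Counting: 2 parts
= 2 syllables


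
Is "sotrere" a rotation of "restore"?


Word: "restore", Candidate: "sotrere"
Method: check if candidate is substring of word+word
"restorerestore" contains "sotrere"? No
Is rotation = No


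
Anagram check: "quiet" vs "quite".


Word 1: "quiet" → sorted: eiqtu
Word 2: "quite" → sorted: eiqtu
Same letters? eiqtu == eiqtu
Anagram = Yes


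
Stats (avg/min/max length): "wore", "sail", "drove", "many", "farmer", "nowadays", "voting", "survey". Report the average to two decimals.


Lengths: "wore"=4, "sail"=4, "drove"=5, "many"=4, "farmer"=6, "nowadays"=8, "voting"=6, "survey"=6
Sum = 43, Count = 8
Average = 43/8 = 5.38
= avg=5.38, min=4, max=8


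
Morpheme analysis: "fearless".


Word: "fearless"
Morphemes: fear + -less
Each morpheme carries meaning
= 2 morphemes


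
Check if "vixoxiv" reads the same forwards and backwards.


Word: "vixoxiv"
Reversed: "vixoxiv"
Forward == Backward? vixoxiv == vixoxiv
Palindrome = Yes


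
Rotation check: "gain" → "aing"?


Word: "gain", Candidate: "aing"
Method: check if candidate is substring of word+word
"gaingain" contains "aing"? Yes
Is rotation = Yes


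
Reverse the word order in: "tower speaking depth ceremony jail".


Original: "tower speaking depth ceremony jail"
Words (1..n): tower | speaking | depth | ceremony | jail
Reversed (n..1): jail | ceremony | depth | speaking | tower
Result = "jail ceremony depth speaking tower"


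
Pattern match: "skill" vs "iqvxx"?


Pattern of "skill": [0, 1, 2, 3, 3]
Pattern of "iqvxx": [0, 1, 2, 3, 3]
Patterns match
Same pattern = Yes


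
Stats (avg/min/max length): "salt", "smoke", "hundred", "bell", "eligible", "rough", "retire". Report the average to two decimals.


Lengths: "salt"=4, "smoke"=5, "hundred"=7, "bell"=4, "eligible"=8, "rough"=5, "retire"=6
Sum = 39, Count = 7
Average = 39/7 = 5.57
= avg=5.57, min=4, max=8


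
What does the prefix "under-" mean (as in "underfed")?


Prefix: under-
Example: underfed (under- + fed)
Meaning = insufficient


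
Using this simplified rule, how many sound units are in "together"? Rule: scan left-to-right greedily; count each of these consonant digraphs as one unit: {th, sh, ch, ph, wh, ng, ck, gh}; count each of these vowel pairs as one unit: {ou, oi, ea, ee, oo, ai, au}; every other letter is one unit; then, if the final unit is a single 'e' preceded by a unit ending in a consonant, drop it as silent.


Word: "together" (8 letters)
Left-to-right scan:
  1. 't' (letter)
  2. 'o' (letter)
  3. 'g' (letter)
  4. 'e' (letter)
  5. 'th' (digraph)
  6. 'e' (letter)
  7. 'r' (letter)
Units from scan: 7
Sound units = 7 units


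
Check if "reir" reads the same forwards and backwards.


Word: "reir"
Reversed: "rier"
Forward == Backward? reir != rier
Palindrome = No


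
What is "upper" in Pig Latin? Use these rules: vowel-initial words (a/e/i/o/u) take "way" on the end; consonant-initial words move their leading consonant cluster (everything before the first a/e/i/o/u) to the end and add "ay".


Word: "upper"
Starts with vowel → add 'way'
Pig Latin = "upperway"


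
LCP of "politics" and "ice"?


Word 1: "politics"
Word 2: "ice"
Comparing from start:
  Pos 0: 'p' != 'i' (stop)
LCP = "" (length 0)


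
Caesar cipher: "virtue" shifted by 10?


Word: "virtue"
Shift: 10
Each letter → (letter + shift) mod 26:
  'v' (21) + 10 = 5 → 'f'
  'i' (8) + 10 = 18 → 's'
  'r' (17) + 10 = 1 → 'b'
  't' (19) + 10 = 3 → 'd'
  'u' (20) + 10 = 4 → 'e'
  'e' (4) + 10 = 14 → 'o'
Result = "fsbdeo"


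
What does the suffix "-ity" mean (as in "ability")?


Suffix: -ity
As in: ability -> able + -ity, with a spelling change
Meaning = quality of


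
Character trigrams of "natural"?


Word: "natural" (length 7)
Number of trigrams = 7 - 3 + 1 = 5
  Position 0: "nat"
  Position 1: "atu"
  Position 2: "tur"
  Position 3: "ura"
  Position 4: "ral"
Trigrams = "nat", "atu", "tur", "ura", "ral"


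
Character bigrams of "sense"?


Word: "sense" (length 5)
Number of bigrams = 5 - 2 + 1 = 4
  Position 0: "se"
  Position 1: "en"
  Position 2: "ns"
  Position 3: "se"
Bigrams = "se", "en", "ns", "se"


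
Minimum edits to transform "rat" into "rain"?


Word 1: "rat" (length 3)
Word 2: "rain" (length 4)
One optimal edit sequence (insert/delete/substitute each cost 1):
  1. keep 'r'
  2. keep 'a'
  3. insert 'i'  (+1)
  4. substitute 't' -> 'n'  (+1)
Total edit operations: 2
Edit distance = 2


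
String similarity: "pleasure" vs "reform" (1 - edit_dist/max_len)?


Word 1: "pleasure" (length 8)
Word 2: "reform" (length 6)
One optimal edit sequence:
  1. delete 'p'  (+1)
  2. substitute 'l' -> 'r'  (+1)
  3. keep 'e'
  4. delete 'a'  (+1)
  5. substitute 's' -> 'f'  (+1)
  6. substitute 'u' -> 'o'  (+1)
  7. keep 'r'
  8. substitute 'e' -> 'm'  (+1)
Edit distance = 6
Max length = max(8, 6) = 8
Similarity = 1 - 6/8
= 0.2500


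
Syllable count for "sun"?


Word: "sun"
Syllable breakdown: sun
Counting: 1 part
= 1 syllable


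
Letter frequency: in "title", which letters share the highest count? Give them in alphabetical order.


Word: "title"
Letter counts:
  'e': 1
  'i': 1
  'l': 1
  't': 2
Maximum count = 2
Most frequent = 't' (2 times each)


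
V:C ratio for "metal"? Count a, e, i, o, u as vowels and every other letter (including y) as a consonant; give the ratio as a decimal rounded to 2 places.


Word: "metal"
Vowels (a,e,i,o,u): 2
Consonants: 3
Ratio = 2/3
= 0.67


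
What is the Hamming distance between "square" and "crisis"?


Comparing character by character (same length = 6):
  Pos 0: 's' vs 'c' !=
  Pos 1: 'q' vs 'r' !=
  Pos 2: 'u' vs 'i' !=
  Pos 3: 'a' vs 's' !=
  Pos 4: 'r' vs 'i' !=
  Pos 5: 'e' vs 's' !=
Hamming distance = 6


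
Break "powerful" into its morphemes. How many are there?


Word: "powerful"
Morphemes: power + -ful
Each morpheme carries meaning
= 2 morphemes


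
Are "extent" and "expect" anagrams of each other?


Word 1: "extent" → sorted: eenttx
Word 2: "expect" → sorted: ceeptx
Same letters? eenttx != ceeptx
Anagram = No


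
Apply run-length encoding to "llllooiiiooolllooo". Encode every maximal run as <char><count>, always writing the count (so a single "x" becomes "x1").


String: "llllooiiiooolllooo"
Scanning for consecutive runs:
  'l' x 4
  'o' x 2
  'i' x 3
  'o' x 3
  'l' x 3
  'o' x 3
RLE = "l4o2i3o3l3o3"


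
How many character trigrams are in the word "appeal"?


Word: "appeal" (length 6)
Number of 3-grams = length - 3 + 1 = 6 - 3 + 1
= 4


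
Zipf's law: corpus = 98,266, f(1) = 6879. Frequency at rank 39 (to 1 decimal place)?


Zipf's law: f(r) = f(1) / r
f(1) = 6879
f(39) = 6879 / 39
= 176.4 occurrences


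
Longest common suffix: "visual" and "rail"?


Word 1: "visual"
Word 2: "rail"
Comparing from end:
  Pos -1: 'l' == 'l'
  Pos -2: 'a' != 'i' (stop)
LCS = "l" (length 1)


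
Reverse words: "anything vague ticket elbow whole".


Original: "anything vague ticket elbow whole"
Words (1..n): anything | vague | ticket | elbow | whole
Reversed (n..1): whole | elbow | ticket | vague | anything
Result = "whole elbow ticket vague anything"


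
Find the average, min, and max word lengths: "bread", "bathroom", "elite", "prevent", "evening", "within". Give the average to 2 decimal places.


Lengths: "bread"=5, "bathroom"=8, "elite"=5, "prevent"=7, "evening"=7, "within"=6
Sum = 38, Count = 6
Average = 38/6 = 6.33
= avg=6.33, min=5, max=8


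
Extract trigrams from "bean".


Word: "bean" (length 4)
Number of trigrams = 4 - 3 + 1 = 2
  Position 0: "bea"
  Position 1: "ean"
Trigrams = "bea", "ean"


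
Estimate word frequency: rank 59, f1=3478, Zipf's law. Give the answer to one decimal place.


Zipf's law: f(r) = f(1) / r
f(1) = 3478
f(59) = 3478 / 59
= 58.9 occurrences


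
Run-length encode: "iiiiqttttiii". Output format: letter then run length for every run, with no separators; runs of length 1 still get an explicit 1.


String: "iiiiqttttiii"
Scanning for consecutive runs:
  'i' x 4
  'q' x 1
  't' x 4
  'i' x 3
RLE = "i4q1t4i3"


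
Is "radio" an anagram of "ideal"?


Word 1: "ideal" → sorted: adeil
Word 2: "radio" → sorted: adior
Same letters? adeil != adior
Anagram = No


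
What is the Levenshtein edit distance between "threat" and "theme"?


Word 1: "threat" (length 6)
Word 2: "theme" (length 5)
One optimal edit sequence (insert/delete/substitute each cost 1):
  1. keep 't'
  2. keep 'h'
  3. delete 'r'  (+1)
  4. keep 'e'
  5. substitute 'a' -> 'm'  (+1)
  6. substitute 't' -> 'e'  (+1)
Total edit operations: 3
Edit distance = 3


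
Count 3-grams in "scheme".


Word: "scheme" (length 6)
Number of 3-grams = length - 3 + 1 = 6 - 3 + 1
= 4


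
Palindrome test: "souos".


Word: "souos"
Reversed: "souos"
Forward == Backward? souos == souos
Palindrome = Yes


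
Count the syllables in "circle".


Word: "circle"
Syllable breakdown: cir | cle
Counting: 2 parts
= 2 syllables


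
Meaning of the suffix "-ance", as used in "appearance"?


Suffix: -ance
Example: appearance (appear + -ance)
Meaning = state of


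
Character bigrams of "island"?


Word: "island" (length 6)
Number of bigrams = 6 - 2 + 1 = 5
  Position 0: "is"
  Position 1: "sl"
  Position 2: "la"
  Position 3: "an"
  Position 4: "nd"
Bigrams = "is", "sl", "la", "an", "nd"


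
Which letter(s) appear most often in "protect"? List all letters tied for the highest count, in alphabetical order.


Word: "protect"
Letter counts:
  'c': 1
  'e': 1
  'o': 1
  'p': 1
  'r': 1
  't': 2
Maximum count = 2
Most frequent = 't' (2 times each)


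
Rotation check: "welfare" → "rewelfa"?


Word: "welfare", Candidate: "rewelfa"
Method: check if candidate is substring of word+word
"welfarewelfare" contains "rewelfa"? Yes
Is rotation = Yes


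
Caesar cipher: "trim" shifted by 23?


Word: "trim"
Shift: 23
Each letter → (letter + shift) mod 26:
  't' (19) + 23 = 16 → 'q'
  'r' (17) + 23 = 14 → 'o'
  'i' (8) + 23 = 5 → 'f'
  'm' (12) + 23 = 9 → 'j'
Result = "qofj"


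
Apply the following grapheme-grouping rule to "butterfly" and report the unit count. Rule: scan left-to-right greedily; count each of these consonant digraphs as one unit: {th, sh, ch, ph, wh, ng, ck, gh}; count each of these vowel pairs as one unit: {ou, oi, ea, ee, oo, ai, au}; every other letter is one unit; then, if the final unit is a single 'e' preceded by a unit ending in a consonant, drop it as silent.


Word: "butterfly" (9 letters)
Left-to-right scan:
  [1] 'b' (letter)
  [2] 'u' (letter)
  [3] 't' (letter)
  [4] 't' (letter)
  [5] 'e' (letter)
  [6] 'r' (letter)
  [7] 'f' (letter)
  [8] 'l' (letter)
  [9] 'y' (letter)
Units from scan: 9
Sound units = 9 units


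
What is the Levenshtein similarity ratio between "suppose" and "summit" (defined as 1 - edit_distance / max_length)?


Word 1: "suppose" (length 7)
Word 2: "summit" (length 6)
One optimal edit sequence:
  1. keep 's'
  2. keep 'u'
  3. delete 'p'  (+1)
  4. substitute 'p' -> 'm'  (+1)
  5. substitute 'o' -> 'm'  (+1)
  6. substitute 's' -> 'i'  (+1)
  7. substitute 'e' -> 't'  (+1)
Edit distance = 5
Max length = max(7, 6) = 7
Similarity = 1 - 5/7
= 0.2857


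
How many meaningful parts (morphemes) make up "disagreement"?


Word: "disagreement"
Morphemes: dis- | agree | -ment
Each morpheme carries meaning
= 3 morphemes


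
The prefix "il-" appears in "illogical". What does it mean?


Prefix: il-
Example: illogical (il- + logical)
Meaning = not


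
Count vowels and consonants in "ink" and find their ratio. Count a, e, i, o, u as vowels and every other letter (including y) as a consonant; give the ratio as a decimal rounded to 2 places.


Word: "ink"
Vowels (a,e,i,o,u): 1
Consonants: 2
Ratio = 1/2
= 0.50


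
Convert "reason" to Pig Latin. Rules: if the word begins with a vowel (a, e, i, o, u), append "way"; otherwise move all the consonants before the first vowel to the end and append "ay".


Word: "reason"
Starts with consonant(s) → move to end, add 'ay'
Consonant cluster: "r"
Pig Latin = "easonray"


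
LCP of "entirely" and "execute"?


Word 1: "entirely"
Word 2: "execute"
Comparing from start:
  Pos 0: 'e' == 'e'
  Pos 1: 'n' != 'x' (stop)
LCP = "e" (length 1)


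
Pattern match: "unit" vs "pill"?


Pattern of "unit": [0, 1, 2, 3]
Pattern of "pill": [0, 1, 2, 2]
Patterns do not match
Same pattern = No


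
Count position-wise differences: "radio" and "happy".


Comparing character by character (same length = 5):
  Pos 0: 'r' vs 'h' !=
  Pos 1: 'a' vs 'a' =
  Pos 2: 'd' vs 'p' !=
  Pos 3: 'i' vs 'p' !=
  Pos 4: 'o' vs 'y' !=
Hamming distance = 4


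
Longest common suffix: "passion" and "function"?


Word 1: "passion"
Word 2: "function"
Comparing from end:
  Pos -1: 'n' == 'n'
  Pos -2: 'o' == 'o'
  Pos -3: 'i' == 'i'
  Pos -4: 's' != 't' (stop)
LCS = "ion" (length 3)


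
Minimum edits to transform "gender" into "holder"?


Word 1: "gender" (length 6)
Word 2: "holder" (length 6)
One optimal edit sequence (insert/delete/substitute each cost 1):
  1. substitute 'g' -> 'h'  (+1)
  2. substitute 'e' -> 'o'  (+1)
  3. substitute 'n' -> 'l'  (+1)
  4. keep 'd'
  5. keep 'e'
  6. keep 'r'
Total edit operations: 3
Edit distance = 3


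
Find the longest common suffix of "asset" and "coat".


Word 1: "asset"
Word 2: "coat"
Comparing from end:
  Pos -1: 't' == 't'
  Pos -2: 'e' != 'a' (stop)
LCS = "t" (length 1)


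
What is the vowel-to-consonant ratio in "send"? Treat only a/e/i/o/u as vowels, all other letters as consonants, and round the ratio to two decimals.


Word: "send"
Vowels (a,e,i,o,u): 1
Consonants: 3
Ratio = 1/3
= 0.33


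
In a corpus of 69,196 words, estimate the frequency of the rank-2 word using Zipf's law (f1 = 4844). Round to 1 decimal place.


Zipf's law: f(r) = f(1) / r
f(1) = 4844
f(2) = 4844 / 2
= 2422.0 occurrences


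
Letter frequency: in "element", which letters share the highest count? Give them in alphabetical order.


Word: "element"
Letter counts:
  'e': 3
  'l': 1
  'm': 1
  'n': 1
  't': 1
Maximum count = 3
Most frequent = 'e' (3 times each)


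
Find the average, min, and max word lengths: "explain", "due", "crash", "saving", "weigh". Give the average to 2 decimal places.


Lengths: "explain"=7, "due"=3, "crash"=5, "saving"=6, "weigh"=5
Sum = 26, Count = 5
Average = 26/5 = 5.20
= avg=5.20, min=3, max=7


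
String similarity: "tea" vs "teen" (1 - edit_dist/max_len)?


Word 1: "tea" (length 3)
Word 2: "teen" (length 4)
One optimal edit sequence:
  1. keep 't'
  2. insert 'e'  (+1)
  3. keep 'e'
  4. substitute 'a' -> 'n'  (+1)
Edit distance = 2
Max length = max(3, 4) = 4
Similarity = 1 - 2/4
= 0.5000


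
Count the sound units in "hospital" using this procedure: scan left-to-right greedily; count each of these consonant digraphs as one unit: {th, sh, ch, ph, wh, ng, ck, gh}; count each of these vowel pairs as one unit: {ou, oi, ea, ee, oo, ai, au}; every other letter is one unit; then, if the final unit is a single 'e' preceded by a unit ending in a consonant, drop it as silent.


Word: "hospital" (8 letters)
Left-to-right scan:
  [1] 'h' (letter)
  [2] 'o' (letter)
  [3] 's' (letter)
  [4] 'p' (letter)
  [5] 'i' (letter)
  [6] 't' (letter)
  [7] 'a' (letter)
  [8] 'l' (letter)
Units from scan: 8
Sound units = 8 units


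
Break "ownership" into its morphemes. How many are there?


Word: "ownership"
Morphemes: own | -er | -ship
Each morpheme carries meaning
= 3 morphemes


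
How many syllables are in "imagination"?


Word: "imagination"
Syllable breakdown: i | mag | i | na | tion
Counting: 5 parts
= 5 syllables


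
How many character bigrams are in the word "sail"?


Word: "sail" (length 4)
Number of 2-grams = length - 2 + 1 = 4 - 2 + 1
= 3


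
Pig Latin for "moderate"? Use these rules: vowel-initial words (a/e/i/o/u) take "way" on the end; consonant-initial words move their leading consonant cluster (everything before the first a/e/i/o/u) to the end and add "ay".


Word: "moderate"
Starts with consonant(s) → move to end, add 'ay'
Consonant cluster: "m"
Pig Latin = "oderatemay"


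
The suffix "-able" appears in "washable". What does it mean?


Suffix: -able
Example: washable (wash + -able)
Meaning = capable of


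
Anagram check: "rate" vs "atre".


Word 1: "rate" → sorted: aert
Word 2: "atre" → sorted: aert
Same letters? aert == aert
Anagram = Yes


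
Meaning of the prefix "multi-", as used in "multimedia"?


Prefix: multi-
As in: multimedia -> multi- + media
Meaning = many


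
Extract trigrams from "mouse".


Word: "mouse" (length 5)
Number of trigrams = 5 - 3 + 1 = 3
  Position 0: "mou"
  Position 1: "ous"
  Position 2: "use"
Trigrams = "mou", "ous", "use"


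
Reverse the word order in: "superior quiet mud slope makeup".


Original: "superior quiet mud slope makeup"
Words (1..n): superior | quiet | mud | slope | makeup
Reversed (n..1): makeup | slope | mud | quiet | superior
Result = "makeup slope mud quiet superior"


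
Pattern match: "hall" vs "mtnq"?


Pattern of "hall": [0, 1, 2, 2]
Pattern of "mtnq": [0, 1, 2, 3]
Patterns do not match
Same pattern = No


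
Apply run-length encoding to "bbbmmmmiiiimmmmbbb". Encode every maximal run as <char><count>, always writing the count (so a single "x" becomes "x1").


String: "bbbmmmmiiiimmmmbbb"
Scanning for consecutive runs:
  'b' x 3
  'm' x 4
  'i' x 4
  'm' x 4
  'b' x 3
RLE = "b3m4i4m4b3"


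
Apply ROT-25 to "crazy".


Word: "crazy"
Shift: 25
Each letter → (letter + shift) mod 26:
  'c' (2) + 25 = 1 → 'b'
  'r' (17) + 25 = 16 → 'q'
  'a' (0) + 25 = 25 → 'z'
  'z' (25) + 25 = 24 → 'y'
  'y' (24) + 25 = 23 → 'x'
Result = "bqzyx"


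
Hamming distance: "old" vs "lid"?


Comparing character by character (same length = 3):
  Pos 0: 'o' vs 'l' !=
  Pos 1: 'l' vs 'i' !=
  Pos 2: 'd' vs 'd' =
Hamming distance = 2


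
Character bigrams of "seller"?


Word: "seller" (length 6)
Number of bigrams = 6 - 2 + 1 = 5
  Position 0: "se"
  Position 1: "el"
  Position 2: "ll"
  Position 3: "le"
  Position 4: "er"
Bigrams = "se", "el", "ll", "le", "er"


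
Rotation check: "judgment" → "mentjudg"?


Word: "judgment", Candidate: "mentjudg"
Method: check if candidate is substring of word+word
"judgmentjudgment" contains "mentjudg"? Yes
Is rotation = Yes


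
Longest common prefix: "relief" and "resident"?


Word 1: "relief"
Word 2: "resident"
Comparing from start:
  Pos 0: 'r' == 'r'
  Pos 1: 'e' == 'e'
  Pos 2: 'l' != 's' (stop)
LCP = "re" (length 2)


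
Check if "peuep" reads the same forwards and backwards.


Word: "peuep"
Reversed: "peuep"
Forward == Backward? peuep == peuep
Palindrome = Yes


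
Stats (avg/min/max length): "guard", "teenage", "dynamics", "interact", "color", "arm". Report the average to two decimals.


Lengths: "guard"=5, "teenage"=7, "dynamics"=8, "interact"=8, "color"=5, "arm"=3
Sum = 36, Count = 6
Average = 36/6 = 6.00
= avg=6.00, min=3, max=8
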